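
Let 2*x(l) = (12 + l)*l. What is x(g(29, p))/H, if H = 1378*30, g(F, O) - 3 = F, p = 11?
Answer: 176/10335 ≈ 0.017030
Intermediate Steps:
g(F, O) = 3 + F
x(l) = l*(12 + l)/2 (x(l) = ((12 + l)*l)/2 = (l*(12 + l))/2 = l*(12 + l)/2)
H = 41340
x(g(29, p))/H = ((3 + 29)*(12 + (3 + 29))/2)/41340 = ((½)*32*(12 + 32))*(1/41340) = ((½)*32*44)*(1/41340) = 704*(1/41340) = 176/10335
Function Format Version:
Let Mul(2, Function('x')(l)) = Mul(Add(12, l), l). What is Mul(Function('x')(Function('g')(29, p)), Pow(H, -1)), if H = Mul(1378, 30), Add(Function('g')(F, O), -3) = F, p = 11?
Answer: Rational(176, 10335) ≈ 0.017030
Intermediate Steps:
Function('g')(F, O) = Add(3, F)
Function('x')(l) = Mul(Rational(1, 2), l, Add(12, l)) (Function('x')(l) = Mul(Rational(1, 2), Mul(Add(12, l), l)) = Mul(Rational(1, 2), Mul(l, Add(12, l))) = Mul(Rational(1, 2), l, Add(12, l)))
H = 41340
Mul(Function('x')(Function('g')(29, p)), Pow(H, -1)) = Mul(Mul(Rational(1, 2), Add(3, 29), Add(12, Add(3, 29))), Pow(41340, -1)) = Mul(Mul(Rational(1, 2), 32, Add(12, 32)), Rational(1, 41340)) = Mul(Mul(Rational(1, 2), 32, 44), Rational(1, 41340)) = Mul(704, Rational(1, 41340)) = Rational(176, 10335)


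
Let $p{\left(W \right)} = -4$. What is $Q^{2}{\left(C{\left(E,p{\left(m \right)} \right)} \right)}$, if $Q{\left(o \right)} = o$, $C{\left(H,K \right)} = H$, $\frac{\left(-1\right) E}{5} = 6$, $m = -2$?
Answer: $900$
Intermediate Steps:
$E = -30$ ($E = \left(-5\right) 6 = -30$)
$Q^{2}{\left(C{\left(E,p{\left(m \right)} \right)} \right)} = \left(-30\right)^{2} = 900$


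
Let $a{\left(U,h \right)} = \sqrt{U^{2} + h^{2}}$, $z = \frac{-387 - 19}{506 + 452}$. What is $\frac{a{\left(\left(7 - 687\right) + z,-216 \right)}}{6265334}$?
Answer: $\frac{15 \sqrt{519691561}}{3001094986} \approx 0.00011394$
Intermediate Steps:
$z = - \frac{203}{479}$ ($z = - \frac{406}{958} = \left(-406\right) \frac{1}{958} = - \frac{203}{479} \approx -0.4238$)
$\frac{a{\left(\left(7 - 687\right) + z,-216 \right)}}{6265334} = \frac{\sqrt{\left(\left(7 - 687\right) - \frac{203}{479}\right)^{2} + \left(-216\right)^{2}}}{6265334} = \sqrt{\left(\left(7 - 687\right) - \frac{203}{479}\right)^{2} + 46656} \cdot \frac{1}{6265334} = \sqrt{\left(-680 - \frac{203}{479}\right)^{2} + 46656} \cdot \frac{1}{6265334} = \sqrt{\left(- \frac{325923}{479}\right)^{2} + 46656} \cdot \frac{1}{6265334} = \sqrt{\frac{106225801929}{229441} + 46656} \cdot \frac{1}{6265334} = \sqrt{\frac{116930601225}{229441}} \cdot \frac{1}{6265334} = \frac{15 \sqrt{519691561}}{479} \cdot \frac{1}{6265334} = \frac{15 \sqrt{519691561}}{3001094986}$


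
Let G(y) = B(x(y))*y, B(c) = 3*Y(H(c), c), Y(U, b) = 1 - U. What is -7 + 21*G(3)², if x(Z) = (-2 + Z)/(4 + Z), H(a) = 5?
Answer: 27209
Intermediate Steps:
x(Z) = (-2 + Z)/(4 + Z)
B(c) = -12 (B(c) = 3*(1 - 1*5) = 3*(1 - 5) = 3*(-4) = -12)
G(y) = -12*y
-7 + 21*G(3)² = -7 + 21*(-12*3)² = -7 + 21*(-36)² = -7 + 21*1296 = -7 + 27216 = 27209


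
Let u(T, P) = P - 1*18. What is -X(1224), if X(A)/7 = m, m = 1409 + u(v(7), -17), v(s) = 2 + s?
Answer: -9618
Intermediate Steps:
u(T, P) = -18 + P (u(T, P) = P - 18 = -18 + P)
m = 1374 (m = 1409 + (-18 - 17) = 1409 - 35 = 1374)
X(A) = 9618 (X(A) = 7*1374 = 9618)
-X(1224) = -1*9618 = -9618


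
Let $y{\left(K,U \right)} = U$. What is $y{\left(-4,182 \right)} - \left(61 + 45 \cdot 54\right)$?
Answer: $-2309$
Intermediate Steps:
$y{\left(-4,182 \right)} - \left(61 + 45 \cdot 54\right) = 182 - \left(61 + 45 \cdot 54\right) = 182 - \left(61 + 2430\right) = 182 - 2491 = -2309$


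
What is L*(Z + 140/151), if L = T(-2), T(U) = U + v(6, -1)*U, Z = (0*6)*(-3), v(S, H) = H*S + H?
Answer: 1680/151 ≈ 11.126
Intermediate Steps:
v(S, H) = H + H*S
Z = 0 (Z = 0*(-3) = 0)
T(U) = -6*U (T(U) = U + (-(1 + 6))*U = U + (-1*7)*U = U - 7*U = -6*U)
L = 12 (L = -6*(-2) = 12)
L*(Z + 140/151) = 12*(0 + 140/151) = 12*(140/151) = 1680/151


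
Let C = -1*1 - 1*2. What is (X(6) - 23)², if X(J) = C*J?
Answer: 1681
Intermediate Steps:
C = -3 (C = -1 - 2 = -3)
X(J) = -3*J
(X(6) - 23)² = (-3*6 - 23)² = (-18 - 23)² = (-41)² = 1681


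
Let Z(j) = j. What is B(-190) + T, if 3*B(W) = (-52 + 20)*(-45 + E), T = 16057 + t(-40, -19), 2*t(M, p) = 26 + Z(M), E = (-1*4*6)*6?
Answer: 18066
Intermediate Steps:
E = -144 (E = -4*6*6 = -24*6 = -144)
t(M, p) = 13 + M/2 (t(M, p) = (26 + M)/2 = 13 + M/2)
T = 16050 (T = 16057 + (13 + (½)*(-40)) = 16057 + (13 - 20) = 16057 - 7 = 16050)
B(W) = 2016 (B(W) = ((-52 + 20)*(-45 - 144))/3 = (-32*(-189))/3 = (⅓)*6048 = 2016)
B(-190) + T = 2016 + 16050 = 18066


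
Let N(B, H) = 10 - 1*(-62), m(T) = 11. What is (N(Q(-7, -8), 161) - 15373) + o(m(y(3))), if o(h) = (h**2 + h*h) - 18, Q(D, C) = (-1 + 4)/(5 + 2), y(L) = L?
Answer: -15077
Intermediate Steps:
Q(D, C) = 3/7
N(B, H) = 72 (N(B, H) = 10 + 62 = 72)
o(h) = -18 + 2*h**2 (o(h) = (h**2 + h**2) - 18 = 2*h**2 - 18 = -18 + 2*h**2)
(N(Q(-7, -8), 161) - 15373) + o(m(y(3))) = (72 - 15373) + (-18 + 2*11**2) = -15301 + (-18 + 2*121) = -15301 + (-18 + 242) = -15301 + 224 = -15077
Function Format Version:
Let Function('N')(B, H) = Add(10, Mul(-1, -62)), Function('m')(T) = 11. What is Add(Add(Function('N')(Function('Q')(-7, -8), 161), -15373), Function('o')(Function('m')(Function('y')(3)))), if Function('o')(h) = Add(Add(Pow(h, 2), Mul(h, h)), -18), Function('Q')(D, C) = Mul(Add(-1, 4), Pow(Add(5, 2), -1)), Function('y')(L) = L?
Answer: -15077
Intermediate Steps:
Function('Q')(D, C) = Rational(3, 7) (Function('Q')(D, C) = Mul(3, Pow(7, -1)) = Mul(3, Rational(1, 7)) = Rational(3, 7))
Function('N')(B, H) = 72 (Function('N')(B, H) = Add(10, 62) = 72)
Function('o')(h) = Add(-18, Mul(2, Pow(h, 2))) (Function('o')(h) = Add(Add(Pow(h, 2), Pow(h, 2)), -18) = Add(Mul(2, Pow(h, 2)), -18) = Add(-18, Mul(2, Pow(h, 2))))
Add(Add(Function('N')(Function('Q')(-7, -8), 161), -15373), Function('o')(Function('m')(Function('y')(3)))) = Add(Add(72, -15373), Add(-18, Mul(2, Pow(11, 2)))) = Add(-15301, Add(-18, Mul(2, 121))) = Add(-15301, Add(-18, 242)) = Add(-15301, 224) = -15077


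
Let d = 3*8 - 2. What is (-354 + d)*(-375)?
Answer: 124500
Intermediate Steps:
d = 22 (d = 24 - 2 = 22)
(-354 + d)*(-375) = (-354 + 22)*(-375) = -332*(-375) = 124500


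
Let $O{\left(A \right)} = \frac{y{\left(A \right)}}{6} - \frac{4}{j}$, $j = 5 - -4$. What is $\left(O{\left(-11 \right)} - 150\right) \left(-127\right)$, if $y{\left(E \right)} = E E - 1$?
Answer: $\frac{149098}{9} \approx 16566.0$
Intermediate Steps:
$j = 9$ ($j = 5 + 4 = 9$)
$y{\left(E \right)} = -1 + E^{2}$ ($y{\left(E \right)} = E^{2} - 1 = -1 + E^{2}$)
$O{\left(A \right)} = - \frac{11}{18} + \frac{A^{2}}{6}$ ($O{\left(A \right)} = \frac{-1 + A^{2}}{6} - \frac{4}{9} = \left(-1 + A^{2}\right) \frac{1}{6} - \frac{4}{9} = \left(- \frac{1}{6} + \frac{A^{2}}{6}\right) - \frac{4}{9} = - \frac{11}{18} + \frac{A^{2}}{6}$)
$\left(O{\left(-11 \right)} - 150\right) \left(-127\right) = \left(\left(- \frac{11}{18} + \frac{\left(-11\right)^{2}}{6}\right) - 150\right) \left(-127\right) = \left(\left(- \frac{11}{18} + \frac{1}{6} \cdot 121\right) - 150\right) \left(-127\right) = \left(\left(- \frac{11}{18} + \frac{121}{6}\right) - 150\right) \left(-127\right) = \left(\frac{176}{9} - 150\right) \left(-127\right) = \left(- \frac{1174}{9}\right) \left(-127\right) = \frac{149098}{9}$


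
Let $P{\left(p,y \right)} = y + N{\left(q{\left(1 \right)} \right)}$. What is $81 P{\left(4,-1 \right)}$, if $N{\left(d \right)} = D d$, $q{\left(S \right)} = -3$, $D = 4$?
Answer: $-1053$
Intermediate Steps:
$N{\left(d \right)} = 4 d$
$P{\left(p,y \right)} = -12 + y$ ($P{\left(p,y \right)} = y + 4 \left(-3\right) = y - 12 = -12 + y$)
$81 P{\left(4,-1 \right)} = 81 \left(-12 - 1\right) = 81 \left(-13\right) = -1053$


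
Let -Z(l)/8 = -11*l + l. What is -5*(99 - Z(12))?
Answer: 4305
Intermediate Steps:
Z(l) = 80*l (Z(l) = -8*(-11*l + l) = -(-80)*l = 80*l)
-5*(99 - Z(12)) = -5*(99 - 80*12) = -5*(99 - 1*960) = -5*(99 - 960) = -5*(-861) = 4305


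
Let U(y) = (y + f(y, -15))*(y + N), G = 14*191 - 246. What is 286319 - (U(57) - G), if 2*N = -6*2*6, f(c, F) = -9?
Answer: 287739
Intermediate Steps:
G = 2428 (G = 2674 - 246 = 2428)
N = -36 (N = (-6*2*6)/2 = (-12*6)/2 = (½)*(-72) = -36)
U(y) = (-36 + y)*(-9 + y) (U(y) = (y - 9)*(y - 36) = (-9 + y)*(-36 + y) = (-36 + y)*(-9 + y))
286319 - (U(57) - G) = 286319 - ((324 + 57² - 45*57) - 1*2428) = 286319 - ((324 + 3249 - 2565) - 2428) = 286319 - (1008 - 2428) = 286319 - 1*(-1420) = 286319 + 1420 = 287739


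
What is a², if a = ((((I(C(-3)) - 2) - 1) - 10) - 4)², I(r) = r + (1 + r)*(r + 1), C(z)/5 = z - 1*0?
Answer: 723394816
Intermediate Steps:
C(z) = 5*z (C(z) = 5*(z - 1*0) = 5*(z + 0) = 5*z)
I(r) = r + (1 + r)² (I(r) = r + (1 + r)*(1 + r) = r + (1 + r)²)
a = 26896 (a = (((((5*(-3) + (1 + 5*(-3))²) - 2) - 1) - 10) - 4)² = (((((-15 + (1 - 15)²) - 2) - 1) - 10) - 4)² = (((((-15 + (-14)²) - 2) - 1) - 10) - 4)² = (((((-15 + 196) - 2) - 1) - 10) - 4)² = ((((181 - 2) - 1) - 10) - 4)² = (((179 - 1) - 10) - 4)² = ((178 - 10) - 4)² = (168 - 4)² = 164² = 26896)
a² = 26896² = 723394816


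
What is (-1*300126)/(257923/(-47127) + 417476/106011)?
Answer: 499807870876674/2556094567 ≈ 1.9554e+5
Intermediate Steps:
(-1*300126)/(257923/(-47127) + 417476/106011) = -300126/(257923*(-1/47127) + 417476*(1/106011)) = -300126/(-257923/47127 + 417476/106011) = -300126/(-2556094567/1665326799) = -300126*(-1665326799/2556094567) = 499807870876674/2556094567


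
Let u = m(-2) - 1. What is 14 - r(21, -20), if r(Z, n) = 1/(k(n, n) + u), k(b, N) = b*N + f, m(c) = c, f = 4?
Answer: 5613/401 ≈ 13.998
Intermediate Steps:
k(b, N) = 4 + N*b (k(b, N) = b*N + 4 = N*b + 4 = 4 + N*b)
u = -3 (u = -2 - 1 = -3)
r(Z, n) = 1/(1 + n²) (r(Z, n) = 1/((4 + n*n) - 3) = 1/((4 + n²) - 3) = 1/(1 + n²))
14 - r(21, -20) = 14 - 1/(1 + (-20)²) = 14 - 1/(1 + 400) = 14 - 1/401 = 5613/401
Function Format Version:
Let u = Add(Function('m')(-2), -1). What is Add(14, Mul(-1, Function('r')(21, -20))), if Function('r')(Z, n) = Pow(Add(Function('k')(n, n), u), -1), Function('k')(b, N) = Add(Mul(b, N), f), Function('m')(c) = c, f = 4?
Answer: Rational(5613, 401) ≈ 13.998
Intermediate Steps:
Function('k')(b, N) = Add(4, Mul(N, b)) (Function('k')(b, N) = Add(Mul(b, N), 4) = Add(Mul(N, b), 4) = Add(4, Mul(N, b)))
u = -3 (u = Add(-2, -1) = -3)
Function('r')(Z, n) = Pow(Add(1, Pow(n, 2)), -1) (Function('r')(Z, n) = Pow(Add(Add(4, Mul(n, n)), -3), -1) = Pow(Add(Add(4, Pow(n, 2)), -3), -1) = Pow(Add(1, Pow(n, 2)), -1))
Add(14, Mul(-1, Function('r')(21, -20))) = Add(14, Mul(-1, Pow(Add(1, Pow(-20, 2)), -1))) = Add(14, Mul(-1, Pow(Add(1, 400), -1))) = Add(14, Mul(-1, Pow(401, -1))) = Add(14, Mul(-1, Rational(1, 401))) = Add(14, Rational(-1, 401)) = Rational(5613, 401)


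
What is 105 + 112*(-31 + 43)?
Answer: 1449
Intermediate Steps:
105 + 112*(-31 + 43) = 105 + 112*12 = 105 + 1344 = 1449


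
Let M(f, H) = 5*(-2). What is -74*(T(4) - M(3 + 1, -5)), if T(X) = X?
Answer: -1036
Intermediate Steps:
M(f, H) = -10
-74*(T(4) - M(3 + 1, -5)) = -74*(4 - 1*(-10)) = -74*(4 + 10) = -74*14 = -1036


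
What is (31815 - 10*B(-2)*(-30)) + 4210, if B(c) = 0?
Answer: 36025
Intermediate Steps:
(31815 - 10*B(-2)*(-30)) + 4210 = (31815 - 10*0*(-30)) + 4210 = (31815 + 0*(-30)) + 4210 = (31815 + 0) + 4210 = 31815 + 4210 = 36025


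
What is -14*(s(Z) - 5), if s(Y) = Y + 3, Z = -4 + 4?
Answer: 28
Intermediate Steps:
Z = 0
s(Y) = 3 + Y
-14*(s(Z) - 5) = -14*((3 + 0) - 5) = -14*(3 - 5) = -14*(-2) = 28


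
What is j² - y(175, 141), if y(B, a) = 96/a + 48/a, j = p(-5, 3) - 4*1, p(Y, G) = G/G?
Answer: 375/47 ≈ 7.9787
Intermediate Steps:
p(Y, G) = 1
j = -3 (j = 1 - 4*1 = 1 - 4 = -3)
y(B, a) = 144/a
j² - y(175, 141) = (-3)² - 144/141 = 9 - 144/141 = 9 - 1*48/47 = 9 - 48/47 = 375/47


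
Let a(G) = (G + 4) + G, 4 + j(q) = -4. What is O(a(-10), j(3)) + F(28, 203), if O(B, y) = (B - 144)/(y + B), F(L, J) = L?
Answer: 104/3 ≈ 34.667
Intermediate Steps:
j(q) = -8 (j(q) = -4 - 4 = -8)
a(G) = 4 + 2*G (a(G) = (4 + G) + G = 4 + 2*G)
O(B, y) = (-144 + B)/(B + y)
O(a(-10), j(3)) + F(28, 203) = (-144 + (4 + 2*(-10)))/((4 + 2*(-10)) - 8) + 28 = (-144 + (4 - 20))/((4 - 20) - 8) + 28 = (-144 - 16)/(-16 - 8) + 28 = -160/(-24) + 28 = -1/24*(-160) + 28 = 20/3 + 28 = 104/3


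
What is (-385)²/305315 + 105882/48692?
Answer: 564924779/212377114 ≈ 2.6600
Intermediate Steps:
(-385)²/305315 + 105882/48692 = 148225*(1/305315) + 105882*(1/48692) = 29645/61063 + 7563/3478 = 564924779/212377114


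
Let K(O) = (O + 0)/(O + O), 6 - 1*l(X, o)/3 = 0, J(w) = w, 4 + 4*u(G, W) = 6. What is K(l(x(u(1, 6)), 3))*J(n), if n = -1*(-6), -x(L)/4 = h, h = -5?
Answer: 3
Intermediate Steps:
u(G, W) = ½ (u(G, W) = -1 + (¼)*6 = -1 + 3/2 = ½)
x(L) = 20 (x(L) = -4*(-5) = 20)
n = 6
l(X, o) = 18 (l(X, o) = 18 - 3*0 = 18 + 0 = 18)
K(O) = ½ (K(O) = O/((2*O)) = O*(1/(2*O)) = ½)
K(l(x(u(1, 6)), 3))*J(n) = (½)*6 = 3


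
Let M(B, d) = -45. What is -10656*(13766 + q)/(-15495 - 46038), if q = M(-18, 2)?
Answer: 16245664/6837 ≈ 2376.1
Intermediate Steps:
q = -45
-10656*(13766 + q)/(-15495 - 46038) = -10656*(13766 - 45)/(-15495 - 46038) = -10656/((-61533/13721)) = -10656/((-61533*1/13721)) = -10656/(-61533/13721) = -10656*(-13721/61533) = 16245664/6837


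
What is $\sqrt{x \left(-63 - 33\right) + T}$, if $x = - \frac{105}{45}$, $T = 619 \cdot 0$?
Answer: $4 \sqrt{14} \approx 14.967$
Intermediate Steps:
$T = 0$
$x = - \frac{7}{3}$ ($x = \left(-105\right) \frac{1}{45} = - \frac{7}{3} \approx -2.3333$)
$\sqrt{x \left(-63 - 33\right) + T} = \sqrt{- \frac{7 \left(-63 - 33\right)}{3} + 0} = \sqrt{\left(- \frac{7}{3}\right) \left(-96\right) + 0} = \sqrt{224 + 0} = \sqrt{224} = 4 \sqrt{14}$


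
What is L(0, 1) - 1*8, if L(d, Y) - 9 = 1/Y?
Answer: 2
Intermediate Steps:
L(d, Y) = 9 + 1/Y
L(0, 1) - 1*8 = (9 + 1/1) - 1*8 = (9 + 1) - 8 = 10 - 8 = 2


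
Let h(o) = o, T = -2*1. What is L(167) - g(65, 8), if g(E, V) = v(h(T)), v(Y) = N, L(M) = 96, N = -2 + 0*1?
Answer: 98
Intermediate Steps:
T = -2
N = -2 (N = -2 + 0 = -2)
v(Y) = -2
g(E, V) = -2
L(167) - g(65, 8) = 96 - 1*(-2) = 96 + 2 = 98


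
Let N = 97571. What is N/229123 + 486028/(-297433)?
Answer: -82339358201/68148741259 ≈ -1.2082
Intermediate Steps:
N/229123 + 486028/(-297433) = 97571/229123 + 486028/(-297433) = 97571*(1/229123) + 486028*(-1/297433) = 97571/229123 - 486028/297433 = -82339358201/68148741259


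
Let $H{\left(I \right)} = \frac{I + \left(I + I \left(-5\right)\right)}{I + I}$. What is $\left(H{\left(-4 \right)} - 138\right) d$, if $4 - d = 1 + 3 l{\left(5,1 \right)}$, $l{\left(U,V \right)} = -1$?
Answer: $-837$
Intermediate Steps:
$H{\left(I \right)} = - \frac{3}{2}$ ($H{\left(I \right)} = \frac{I + \left(I - 5 I\right)}{2 I} = \left(I - 4 I\right) \frac{1}{2 I} = - 3 I \frac{1}{2 I} = - \frac{3}{2}$)
$d = 6$ ($d = 4 - \left(1 + 3 \left(-1\right)\right) = 4 - \left(1 - 3\right) = 4 - -2 = 4 + 2 = 6$)
$\left(H{\left(-4 \right)} - 138\right) d = \left(- \frac{3}{2} - 138\right) 6 = \left(- \frac{279}{2}\right) 6 = -837$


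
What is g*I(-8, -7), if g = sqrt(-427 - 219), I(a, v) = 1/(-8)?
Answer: -I*sqrt(646)/8 ≈ -3.1771*I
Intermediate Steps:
I(a, v) = -1/8
g = I*sqrt(646) (g = sqrt(-646) = I*sqrt(646) ≈ 25.417*I)
g*I(-8, -7) = (I*sqrt(646))*(-1/8) = -I*sqrt(646)/8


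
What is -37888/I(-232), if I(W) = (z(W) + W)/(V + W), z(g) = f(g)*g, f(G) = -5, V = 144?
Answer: 104192/29 ≈ 3592.8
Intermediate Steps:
z(g) = -5*g
I(W) = -4*W/(144 + W) (I(W) = (-5*W + W)/(144 + W) = (-4*W)/(144 + W) = -4*W/(144 + W))
-37888/I(-232) = -37888/((-4*(-232)/(144 - 232))) = -37888/((-4*(-232)/(-88))) = -37888/((-4*(-232)*(-1/88))) = -37888/(-116/11) = -37888*(-11/116) = 104192/29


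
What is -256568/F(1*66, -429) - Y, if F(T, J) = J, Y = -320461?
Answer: 10594949/33 ≈ 3.2106e+5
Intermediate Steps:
-256568/F(1*66, -429) - Y = -256568/(-429) - 1*(-320461) = -256568*(-1/429) + 320461 = 19736/33 + 320461 = 10594949/33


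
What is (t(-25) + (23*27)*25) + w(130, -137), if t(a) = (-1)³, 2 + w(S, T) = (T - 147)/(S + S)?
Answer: 1008859/65 ≈ 15521.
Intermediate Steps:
w(S, T) = -2 + (-147 + T)/(2*S) (w(S, T) = -2 + (T - 147)/(S + S) = -2 + (-147 + T)/((2*S)) = -2 + (-147 + T)*(1/(2*S)) = -2 + (-147 + T)/(2*S))
t(a) = -1
(t(-25) + (23*27)*25) + w(130, -137) = (-1 + (23*27)*25) + (½)*(-147 - 137 - 4*130)/130 = (-1 + 621*25) + (½)*(1/130)*(-147 - 137 - 520) = (-1 + 15525) + (½)*(1/130)*(-804) = 15524 - 201/65 = 1008859/65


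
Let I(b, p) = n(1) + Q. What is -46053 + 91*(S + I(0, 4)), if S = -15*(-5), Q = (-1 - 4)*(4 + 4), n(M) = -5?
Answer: -43323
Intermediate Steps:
Q = -40 (Q = -5*8 = -40)
S = 75
I(b, p) = -45 (I(b, p) = -5 - 40 = -45)
-46053 + 91*(S + I(0, 4)) = -46053 + 91*(75 - 45) = -46053 + 91*30 = -46053 + 2730 = -43323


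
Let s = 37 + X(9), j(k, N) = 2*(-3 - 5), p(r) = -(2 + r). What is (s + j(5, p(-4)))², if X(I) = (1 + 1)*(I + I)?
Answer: 3249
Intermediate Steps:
X(I) = 4*I (X(I) = 2*(2*I) = 4*I)
p(r) = -2 - r
j(k, N) = -16 (j(k, N) = 2*(-8) = -16)
s = 73 (s = 37 + 4*9 = 37 + 36 = 73)
(s + j(5, p(-4)))² = (73 - 16)² = 57² = 3249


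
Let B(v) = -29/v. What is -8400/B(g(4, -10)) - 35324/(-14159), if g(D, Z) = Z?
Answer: -1188331604/410611 ≈ -2894.1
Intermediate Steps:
-8400/B(g(4, -10)) - 35324/(-14159) = -8400/((-29/(-10))) - 35324/(-14159) = -8400/((-29*(-⅒))) - 35324*(-1/14159) = -8400/29/10 + 35324/14159 = -8400*10/29 + 35324/14159 = -84000/29 + 35324/14159 = -1188331604/410611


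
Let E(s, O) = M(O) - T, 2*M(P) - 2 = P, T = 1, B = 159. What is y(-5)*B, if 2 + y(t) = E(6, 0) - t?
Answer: 477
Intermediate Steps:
M(P) = 1 + P/2
E(s, O) = O/2 (E(s, O) = (1 + O/2) - 1*1 = (1 + O/2) - 1 = O/2)
y(t) = -2 - t (y(t) = -2 + ((½)*0 - t) = -2 + (0 - t) = -2 - t)
y(-5)*B = (-2 - 1*(-5))*159 = (-2 + 5)*159 = 3*159 = 477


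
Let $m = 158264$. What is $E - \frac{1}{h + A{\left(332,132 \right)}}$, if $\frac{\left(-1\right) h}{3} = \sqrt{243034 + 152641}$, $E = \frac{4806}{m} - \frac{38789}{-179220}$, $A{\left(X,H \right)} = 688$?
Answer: $\frac{1352147051645771}{5473789426444530} + \frac{105 \sqrt{323}}{3087731} \approx 0.24763$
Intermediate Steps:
$E = \frac{437514601}{1772754630}$ ($E = \frac{4806}{158264} - \frac{38789}{-179220} = 4806 \cdot \frac{1}{158264} - - \frac{38789}{179220} = \frac{2403}{79132} + \frac{38789}{179220} = \frac{437514601}{1772754630} \approx 0.2468$)
$h = - 105 \sqrt{323}$ ($h = - 3 \sqrt{243034 + 152641} = - 3 \sqrt{395675} = - 3 \cdot 35 \sqrt{323} = - 105 \sqrt{323} \approx -1887.1$)
$E - \frac{1}{h + A{\left(332,132 \right)}} = \frac{437514601}{1772754630} - \frac{1}{- 105 \sqrt{323} + 688} = \frac{437514601}{1772754630} - \frac{1}{688 - 105 \sqrt{323}}$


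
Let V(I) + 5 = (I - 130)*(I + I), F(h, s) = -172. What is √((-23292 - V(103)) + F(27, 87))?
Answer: I*√17897 ≈ 133.78*I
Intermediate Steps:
V(I) = -5 + 2*I*(-130 + I) (V(I) = -5 + (I - 130)*(I + I) = -5 + (-130 + I)*(2*I) = -5 + 2*I*(-130 + I))
√((-23292 - V(103)) + F(27, 87)) = √((-23292 - (-5 - 260*103 + 2*103²)) - 172) = √((-23292 - (-5 - 26780 + 2*10609)) - 172) = √((-23292 - (-5 - 26780 + 21218)) - 172) = √((-23292 - 1*(-5567)) - 172) = √((-23292 + 5567) - 172) = √(-17725 - 172) = √(-17897) = I*√17897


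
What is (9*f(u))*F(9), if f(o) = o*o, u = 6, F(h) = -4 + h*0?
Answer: -1296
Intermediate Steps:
F(h) = -4 (F(h) = -4 + 0 = -4)
f(o) = o**2
(9*f(u))*F(9) = (9*6**2)*(-4) = (9*36)*(-4) = 324*(-4) = -1296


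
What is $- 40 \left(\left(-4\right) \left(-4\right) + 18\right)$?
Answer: $-1360$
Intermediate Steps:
$- 40 \left(\left(-4\right) \left(-4\right) + 18\right) = - 40 \left(16 + 18\right) = \left(-40\right) 34 = -1360$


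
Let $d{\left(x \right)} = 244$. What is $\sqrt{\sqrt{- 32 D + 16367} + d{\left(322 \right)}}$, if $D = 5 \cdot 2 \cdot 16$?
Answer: $\sqrt{244 + \sqrt{11247}} \approx 18.71$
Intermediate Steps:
$D = 160$ ($D = 10 \cdot 16 = 160$)
$\sqrt{\sqrt{- 32 D + 16367} + d{\left(322 \right)}} = \sqrt{\sqrt{\left(-32\right) 160 + 16367} + 244} = \sqrt{\sqrt{-5120 + 16367} + 244} = \sqrt{\sqrt{11247} + 244} = \sqrt{244 + \sqrt{11247}}$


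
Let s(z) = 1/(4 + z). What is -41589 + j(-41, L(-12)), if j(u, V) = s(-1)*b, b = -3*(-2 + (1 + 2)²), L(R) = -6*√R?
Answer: -41596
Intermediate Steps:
b = -21 (b = -3*(-2 + 3²) = -3*(-2 + 9) = -3*7 = -21)
j(u, V) = -7 (j(u, V) = -21/(4 - 1) = -21/3 = (⅓)*(-21) = -7)
-41589 + j(-41, L(-12)) = -41589 - 7 = -41596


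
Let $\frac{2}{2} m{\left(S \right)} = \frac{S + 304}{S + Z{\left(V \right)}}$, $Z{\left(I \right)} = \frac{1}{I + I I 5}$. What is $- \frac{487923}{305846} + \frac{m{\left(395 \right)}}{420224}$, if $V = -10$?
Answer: $- \frac{67491501486209}{42305979123008} \approx -1.5953$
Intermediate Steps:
$Z{\left(I \right)} = \frac{1}{I + 5 I^{2}}$ ($Z{\left(I \right)} = \frac{1}{I + I^{2} \cdot 5} = \frac{1}{I + 5 I^{2}}$)
$m{\left(S \right)} = \frac{304 + S}{\frac{1}{490} + S}$ ($m{\left(S \right)} = \frac{S + 304}{S + \frac{1}{\left(-10\right) \left(1 + 5 \left(-10\right)\right)}} = \frac{304 + S}{S - \frac{1}{10 \left(1 - 50\right)}} = \frac{304 + S}{S - \frac{1}{10 \left(-49\right)}} = \frac{304 + S}{S - - \frac{1}{490}} = \frac{304 + S}{S + \frac{1}{490}} = \frac{304 + S}{\frac{1}{490} + S}$)
$- \frac{487923}{305846} + \frac{m{\left(395 \right)}}{420224} = - \frac{487923}{305846} + \frac{490 \frac{1}{1 + 490 \cdot 395} \left(304 + 395\right)}{420224} = \left(-487923\right) \frac{1}{305846} + 490 \frac{1}{1 + 193550} \cdot 699 \cdot \frac{1}{420224} = - \frac{487923}{305846} + 490 \cdot \frac{1}{193551} \cdot 699 \cdot \frac{1}{420224} = - \frac{487923}{305846} + \frac{114170}{64517} \cdot \frac{1}{420224} = - \frac{487923}{305846} + \frac{1165}{276648896} = - \frac{67491501486209}{42305979123008}$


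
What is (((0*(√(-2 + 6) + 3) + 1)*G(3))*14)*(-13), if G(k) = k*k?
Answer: -1638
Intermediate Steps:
G(k) = k²
(((0*(√(-2 + 6) + 3) + 1)*G(3))*14)*(-13) = (((0*(√(-2 + 6) + 3) + 1)*3²)*14)*(-13) = (((0*(√4 + 3) + 1)*9)*14)*(-13) = (((0*(2 + 3) + 1)*9)*14)*(-13) = (((0*5 + 1)*9)*14)*(-13) = (((0 + 1)*9)*14)*(-13) = ((1*9)*14)*(-13) = (9*14)*(-13) = 126*(-13) = -1638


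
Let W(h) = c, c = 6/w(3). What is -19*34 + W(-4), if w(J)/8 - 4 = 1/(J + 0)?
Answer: -33583/52 ≈ -645.83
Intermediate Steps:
w(J) = 32 + 8/J (w(J) = 32 + 8/(J + 0) = 32 + 8/J)
c = 9/52 (c = 6/(32 + 8/3) = 6/(104/3) = 6*(3/104) = 9/52 ≈ 0.17308)
W(h) = 9/52
-19*34 + W(-4) = -19*34 + 9/52 = -646 + 9/52 = -33583/52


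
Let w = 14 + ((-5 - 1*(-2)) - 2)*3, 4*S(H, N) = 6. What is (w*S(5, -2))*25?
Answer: -75/2 ≈ -37.500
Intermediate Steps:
S(H, N) = 3/2 (S(H, N) = (¼)*6 = 3/2)
w = -1 (w = 14 + ((-5 + 2) - 2)*3 = 14 + (-3 - 2)*3 = 14 - 5*3 = 14 - 15 = -1)
(w*S(5, -2))*25 = -1*3/2*25 = -3/2*25 = -75/2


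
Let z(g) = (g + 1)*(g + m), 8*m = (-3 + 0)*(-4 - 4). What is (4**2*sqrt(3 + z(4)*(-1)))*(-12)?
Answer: -768*I*sqrt(2) ≈ -1086.1*I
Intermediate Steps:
m = 3 (m = ((-3 + 0)*(-4 - 4))/8 = (-3*(-8))/8 = (1/8)*24 = 3)
z(g) = (1 + g)*(3 + g) (z(g) = (g + 1)*(g + 3) = (1 + g)*(3 + g))
(4**2*sqrt(3 + z(4)*(-1)))*(-12) = (4**2*sqrt(3 + (3 + 4**2 + 4*4)*(-1)))*(-12) = (16*sqrt(3 + (3 + 16 + 16)*(-1)))*(-12) = (16*sqrt(3 + 35*(-1)))*(-12) = (16*sqrt(3 - 35))*(-12) = (16*sqrt(-32))*(-12) = (16*(4*I*sqrt(2)))*(-12) = (64*I*sqrt(2))*(-12) = -768*I*sqrt(2)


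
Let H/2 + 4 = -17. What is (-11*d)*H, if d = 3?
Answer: 1386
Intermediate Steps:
H = -42 (H = -8 + 2*(-17) = -8 - 34 = -42)
(-11*d)*H = -11*3*(-42) = -33*(-42) = 1386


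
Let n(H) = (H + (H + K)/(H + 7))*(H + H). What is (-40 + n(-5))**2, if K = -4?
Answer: 3025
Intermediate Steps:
n(H) = 2*H*(H + (-4 + H)/(7 + H)) (n(H) = (H + (H - 4)/(H + 7))*(H + H) = (H + (-4 + H)/(7 + H))*(2*H) = 2*H*(H + (-4 + H)/(7 + H)))
(-40 + n(-5))**2 = (-40 + 2*(-5)*(-4 + (-5)**2 + 8*(-5))/(7 - 5))**2 = (-40 + 2*(-5)*(-4 + 25 - 40)/2)**2 = (-40 + 2*(-5)*(1/2)*(-19))**2 = (-40 + 95)**2 = 55**2 = 3025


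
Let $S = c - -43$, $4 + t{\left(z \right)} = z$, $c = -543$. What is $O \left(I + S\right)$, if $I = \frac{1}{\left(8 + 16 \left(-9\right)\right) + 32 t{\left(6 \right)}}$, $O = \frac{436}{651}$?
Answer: $- \frac{560587}{1674} \approx -334.88$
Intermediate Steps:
$t{\left(z \right)} = -4 + z$
$O = \frac{436}{651}$ ($O = 436 \cdot \frac{1}{651} = \frac{436}{651} \approx 0.66974$)
$S = -500$ ($S = -543 - -43 = -543 + 43 = -500$)
$I = - \frac{1}{72}$ ($I = \frac{1}{\left(8 + 16 \left(-9\right)\right) + 32 \left(-4 + 6\right)} = \frac{1}{\left(8 - 144\right) + 32 \cdot 2} = \frac{1}{-136 + 64} = \frac{1}{-72} = - \frac{1}{72} \approx -0.013889$)
$O \left(I + S\right) = \frac{436 \left(- \frac{1}{72} - 500\right)}{651} = \frac{436}{651} \left(- \frac{36001}{72}\right) = - \frac{560587}{1674}$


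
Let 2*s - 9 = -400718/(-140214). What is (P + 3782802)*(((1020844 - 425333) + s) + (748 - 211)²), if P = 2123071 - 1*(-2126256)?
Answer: 497723651164487909/70107 ≈ 7.0995e+12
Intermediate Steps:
P = 4249327 (P = 2123071 + 2126256 = 4249327)
s = 415661/70107 (s = 9/2 + (-400718/(-140214))/2 = 9/2 + (-400718*(-1/140214))/2 = 9/2 + (½)*(200359/70107) = 9/2 + 200359/140214 = 415661/70107 ≈ 5.9290)
(P + 3782802)*(((1020844 - 425333) + s) + (748 - 211)²) = (4249327 + 3782802)*(((1020844 - 425333) + 415661/70107) + (748 - 211)²) = 8032129*((595511 + 415661/70107) + 537²) = 8032129*(41749905338/70107 + 288369) = 8032129*(61966590821/70107) = 497723651164487909/70107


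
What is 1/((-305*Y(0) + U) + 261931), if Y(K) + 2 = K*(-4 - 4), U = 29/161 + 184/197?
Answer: 31717/8327048234 ≈ 3.8089e-6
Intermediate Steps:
U = 35337/31717 (U = 29*(1/161) + 184*(1/197) = 29/161 + 184/197 = 35337/31717 ≈ 1.1141)
Y(K) = -2 - 8*K (Y(K) = -2 + K*(-4 - 4) = -2 + K*(-8) = -2 - 8*K)
1/((-305*Y(0) + U) + 261931) = 1/((-305*(-2 - 8*0) + 35337/31717) + 261931) = 1/((-305*(-2 + 0) + 35337/31717) + 261931) = 1/((-305*(-2) + 35337/31717) + 261931) = 1/((610 + 35337/31717) + 261931) = 1/(19382707/31717 + 261931) = 1/(8327048234/31717) = 31717/8327048234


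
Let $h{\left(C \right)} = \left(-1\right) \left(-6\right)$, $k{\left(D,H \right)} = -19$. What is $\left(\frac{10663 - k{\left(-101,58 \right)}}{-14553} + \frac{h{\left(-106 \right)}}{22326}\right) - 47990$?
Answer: $- \frac{53036335511}{1105137} \approx -47991.0$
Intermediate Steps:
$h{\left(C \right)} = 6$
$\left(\frac{10663 - k{\left(-101,58 \right)}}{-14553} + \frac{h{\left(-106 \right)}}{22326}\right) - 47990 = \left(\frac{10663 - -19}{-14553} + \frac{6}{22326}\right) - 47990 = \left(\left(10663 + 19\right) \left(- \frac{1}{14553}\right) + 6 \cdot \frac{1}{22326}\right) - 47990 = \left(10682 \left(- \frac{1}{14553}\right) + \frac{1}{3721}\right) - 47990 = \left(- \frac{218}{297} + \frac{1}{3721}\right) - 47990 = - \frac{810881}{1105137} - 47990 = - \frac{53036335511}{1105137}$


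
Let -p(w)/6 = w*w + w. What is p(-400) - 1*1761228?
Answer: -2718828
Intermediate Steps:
p(w) = -6*w - 6*w² (p(w) = -6*(w*w + w) = -6*(w² + w) = -6*(w + w²) = -6*w - 6*w²)
p(-400) - 1*1761228 = -6*(-400)*(1 - 400) - 1*1761228 = -6*(-400)*(-399) - 1761228 = -957600 - 1761228 = -2718828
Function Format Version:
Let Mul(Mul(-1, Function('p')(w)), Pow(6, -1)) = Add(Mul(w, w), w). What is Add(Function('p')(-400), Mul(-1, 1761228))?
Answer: -2718828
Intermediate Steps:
Function('p')(w) = Add(Mul(-6, w), Mul(-6, Pow(w, 2))) (Function('p')(w) = Mul(-6, Add(Mul(w, w), w)) = Mul(-6, Add(Pow(w, 2), w)) = Mul(-6, Add(w, Pow(w, 2))) = Add(Mul(-6, w), Mul(-6, Pow(w, 2))))
Add(Function('p')(-400), Mul(-1, 1761228)) = Add(Mul(-6, -400, Add(1, -400)), Mul(-1, 1761228)) = Add(Mul(-6, -400, -399), -1761228) = Add(-957600, -1761228) = -2718828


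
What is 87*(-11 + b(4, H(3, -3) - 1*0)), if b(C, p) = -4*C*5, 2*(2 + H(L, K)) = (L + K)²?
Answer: -7917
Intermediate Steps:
H(L, K) = -2 + (K + L)²/2 (H(L, K) = -2 + (L + K)²/2 = -2 + (K + L)²/2)
b(C, p) = -20*C
87*(-11 + b(4, H(3, -3) - 1*0)) = 87*(-11 - 20*4) = 87*(-11 - 80) = 87*(-91) = -7917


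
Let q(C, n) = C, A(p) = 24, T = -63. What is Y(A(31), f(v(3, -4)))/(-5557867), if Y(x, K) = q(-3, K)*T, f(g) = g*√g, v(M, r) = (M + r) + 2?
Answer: -27/793981 ≈ -3.4006e-5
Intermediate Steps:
v(M, r) = 2 + M + r
f(g) = g^(3/2)
Y(x, K) = 189 (Y(x, K) = -3*(-63) = 189)
Y(A(31), f(v(3, -4)))/(-5557867) = 189/(-5557867) = 189*(-1/5557867) = -27/793981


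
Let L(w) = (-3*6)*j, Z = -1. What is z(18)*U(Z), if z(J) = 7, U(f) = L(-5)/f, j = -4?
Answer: -504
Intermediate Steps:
L(w) = 72 (L(w) = -3*6*(-4) = -18*(-4) = 72)
U(f) = 72/f
z(18)*U(Z) = 7*(72/(-1)) = 7*(72*(-1)) = 7*(-72) = -504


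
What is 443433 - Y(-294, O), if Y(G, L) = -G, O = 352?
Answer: 443139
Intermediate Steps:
443433 - Y(-294, O) = 443433 - (-1)*(-294) = 443433 - 1*294 = 443433 - 294 = 443139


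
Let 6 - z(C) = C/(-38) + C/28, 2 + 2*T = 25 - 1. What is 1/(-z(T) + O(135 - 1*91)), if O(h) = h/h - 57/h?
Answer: -1463/9059 ≈ -0.16150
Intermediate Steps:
T = 11 (T = -1 + (25 - 1)/2 = -1 + (½)*24 = -1 + 12 = 11)
z(C) = 6 - 5*C/532 (z(C) = 6 - (C/(-38) + C/28) = 6 - (C*(-1/38) + C*(1/28)) = 6 - (-C/38 + C/28) = 6 - 5*C/532)
O(h) = 1 - 57/h
1/(-z(T) + O(135 - 1*91)) = 1/(-(6 - 5/532*11) + (-57 + (135 - 1*91))/(135 - 1*91)) = 1/(-(6 - 55/532) + (-57 + (135 - 91))/(135 - 91)) = 1/(-1*3137/532 + (-57 + 44)/44) = 1/(-3137/532 + (1/44)*(-13)) = 1/(-3137/532 - 13/44) = 1/(-9059/1463) = -1463/9059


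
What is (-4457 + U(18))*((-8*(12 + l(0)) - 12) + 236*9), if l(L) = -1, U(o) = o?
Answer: -8984536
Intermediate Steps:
(-4457 + U(18))*((-8*(12 + l(0)) - 12) + 236*9) = (-4457 + 18)*((-8*(12 - 1) - 12) + 236*9) = -4439*((-8*11 - 12) + 2124) = -4439*((-88 - 12) + 2124) = -4439*(-100 + 2124) = -4439*2024 = -8984536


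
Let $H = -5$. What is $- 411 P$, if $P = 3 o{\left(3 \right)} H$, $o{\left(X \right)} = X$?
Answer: $18495$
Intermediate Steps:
$P = -45$ ($P = 3 \cdot 3 \left(-5\right) = 9 \left(-5\right) = -45$)
$- 411 P = \left(-411\right) \left(-45\right) = 18495$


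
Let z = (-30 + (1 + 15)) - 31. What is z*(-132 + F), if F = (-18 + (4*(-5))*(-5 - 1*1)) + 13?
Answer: 765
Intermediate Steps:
F = 115 (F = (-18 - 20*(-5 - 1)) + 13 = (-18 - 20*(-6)) + 13 = (-18 + 120) + 13 = 102 + 13 = 115)
z = -45 (z = (-30 + 16) - 31 = -14 - 31 = -45)
z*(-132 + F) = -45*(-132 + 115) = -45*(-17) = 765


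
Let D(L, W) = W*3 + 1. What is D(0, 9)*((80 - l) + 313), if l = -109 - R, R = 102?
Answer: 16912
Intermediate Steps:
D(L, W) = 1 + 3*W (D(L, W) = 3*W + 1 = 1 + 3*W)
l = -211 (l = -109 - 1*102 = -109 - 102 = -211)
D(0, 9)*((80 - l) + 313) = (1 + 3*9)*((80 - 1*(-211)) + 313) = (1 + 27)*((80 + 211) + 313) = 28*(291 + 313) = 28*604 = 16912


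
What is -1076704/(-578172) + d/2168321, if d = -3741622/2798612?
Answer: 816718632460159403/438564360782321718 ≈ 1.8623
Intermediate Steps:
d = -1870811/1399306 (d = -3741622*1/2798612 = -1870811/1399306 ≈ -1.3370)
-1076704/(-578172) + d/2168321 = -1076704/(-578172) - 1870811/1399306/2168321 = -1076704*(-1/578172) - 1870811/1399306*1/2168321 = 269176/144543 - 1870811/3034144585226 = 816718632460159403/438564360782321718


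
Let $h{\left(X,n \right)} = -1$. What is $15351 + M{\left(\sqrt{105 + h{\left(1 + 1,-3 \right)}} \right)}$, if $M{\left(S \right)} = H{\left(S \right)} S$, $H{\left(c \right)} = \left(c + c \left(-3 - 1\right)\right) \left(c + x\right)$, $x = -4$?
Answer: $16599 - 624 \sqrt{26} \approx 13417.0$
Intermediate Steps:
$H{\left(c \right)} = - 3 c \left(-4 + c\right)$ ($H{\left(c \right)} = \left(c + c \left(-3 - 1\right)\right) \left(c - 4\right) = \left(c + c \left(-4\right)\right) \left(-4 + c\right) = \left(c - 4 c\right) \left(-4 + c\right) = - 3 c \left(-4 + c\right)$)
$M{\left(S \right)} = 3 S^{2} \left(4 - S\right)$ ($M{\left(S \right)} = 3 S \left(4 - S\right) S = 3 S^{2} \left(4 - S\right)$)
$15351 + M{\left(\sqrt{105 + h{\left(1 + 1,-3 \right)}} \right)} = 15351 + 3 \left(\sqrt{105 - 1}\right)^{2} \left(4 - \sqrt{105 - 1}\right) = 15351 + 3 \left(\sqrt{104}\right)^{2} \left(4 - \sqrt{104}\right) = 15351 + 3 \left(2 \sqrt{26}\right)^{2} \left(4 - 2 \sqrt{26}\right) = 15351 + 3 \cdot 104 \left(4 - 2 \sqrt{26}\right) = 15351 + \left(1248 - 624 \sqrt{26}\right) = 16599 - 624 \sqrt{26}$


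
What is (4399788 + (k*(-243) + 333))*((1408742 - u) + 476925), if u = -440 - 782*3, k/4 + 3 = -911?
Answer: 9987138455637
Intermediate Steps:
k = -3656 (k = -12 + 4*(-911) = -12 - 3644 = -3656)
u = -2786 (u = -440 - 2346 = -2786)
(4399788 + (k*(-243) + 333))*((1408742 - u) + 476925) = (4399788 + (-3656*(-243) + 333))*((1408742 - 1*(-2786)) + 476925) = (4399788 + (888408 + 333))*((1408742 + 2786) + 476925) = (4399788 + 888741)*(1411528 + 476925) = 5288529*1888453 = 9987138455637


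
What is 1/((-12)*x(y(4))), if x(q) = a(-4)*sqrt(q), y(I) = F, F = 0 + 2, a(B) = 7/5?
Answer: -5*sqrt(2)/168 ≈ -0.042090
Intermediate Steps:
a(B) = 7/5 (a(B) = 7*(1/5) = 7/5)
F = 2
y(I) = 2
x(q) = 7*sqrt(q)/5
1/((-12)*x(y(4))) = 1/((-12)*((7*sqrt(2)/5))) = -5*sqrt(2)/168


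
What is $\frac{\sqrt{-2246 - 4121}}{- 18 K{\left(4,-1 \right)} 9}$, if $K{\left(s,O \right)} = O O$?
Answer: $- \frac{i \sqrt{6367}}{162} \approx - 0.49255 i$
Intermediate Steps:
$K{\left(s,O \right)} = O^{2}$
$\frac{\sqrt{-2246 - 4121}}{- 18 K{\left(4,-1 \right)} 9} = \frac{\sqrt{-2246 - 4121}}{- 18 \left(-1\right)^{2} \cdot 9} = \frac{\sqrt{-6367}}{\left(-18\right) 1 \cdot 9} = \frac{i \sqrt{6367}}{\left(-18\right) 9} = \frac{i \sqrt{6367}}{-162} = i \sqrt{6367} \left(- \frac{1}{162}\right) = - \frac{i \sqrt{6367}}{162}$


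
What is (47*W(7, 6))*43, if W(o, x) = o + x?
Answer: 26273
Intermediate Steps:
(47*W(7, 6))*43 = (47*(7 + 6))*43 = (47*13)*43 = 611*43 = 26273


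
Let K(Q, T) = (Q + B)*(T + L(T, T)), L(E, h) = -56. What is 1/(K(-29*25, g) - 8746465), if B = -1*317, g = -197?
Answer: -1/8482839 ≈ -1.1789e-7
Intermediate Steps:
B = -317
K(Q, T) = (-317 + Q)*(-56 + T) (K(Q, T) = (Q - 317)*(T - 56) = (-317 + Q)*(-56 + T))
1/(K(-29*25, g) - 8746465) = 1/((17752 - 317*(-197) - (-1624)*25 - 29*25*(-197)) - 8746465) = 1/((17752 + 62449 - 56*(-725) - 725*(-197)) - 8746465) = 1/((17752 + 62449 + 40600 + 142825) - 8746465) = 1/(263626 - 8746465) = 1/(-8482839) = -1/8482839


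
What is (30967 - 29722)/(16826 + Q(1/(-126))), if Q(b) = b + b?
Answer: 78435/1060037 ≈ 0.073993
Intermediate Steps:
Q(b) = 2*b
(30967 - 29722)/(16826 + Q(1/(-126))) = (30967 - 29722)/(16826 + 2/(-126)) = 1245/(16826 + 2*(-1/126)) = 1245/(16826 - 1/63) = 1245/(1060037/63) = 1245*(63/1060037) = 78435/1060037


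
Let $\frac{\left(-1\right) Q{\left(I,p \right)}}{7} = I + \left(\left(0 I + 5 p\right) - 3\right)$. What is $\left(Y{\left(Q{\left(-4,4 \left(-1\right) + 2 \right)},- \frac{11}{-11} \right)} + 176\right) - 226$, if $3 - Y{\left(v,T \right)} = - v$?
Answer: $72$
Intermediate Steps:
$Q{\left(I,p \right)} = 21 - 35 p - 7 I$ ($Q{\left(I,p \right)} = - 7 \left(I + \left(\left(0 I + 5 p\right) - 3\right)\right) = - 7 \left(I + \left(\left(0 + 5 p\right) - 3\right)\right) = - 7 \left(I + \left(5 p - 3\right)\right) = - 7 \left(I + \left(-3 + 5 p\right)\right) = - 7 \left(-3 + I + 5 p\right) = 21 - 35 p - 7 I$)
$Y{\left(v,T \right)} = 3 + v$ ($Y{\left(v,T \right)} = 3 - - v = 3 + v$)
$\left(Y{\left(Q{\left(-4,4 \left(-1\right) + 2 \right)},- \frac{11}{-11} \right)} + 176\right) - 226 = \left(\left(3 - \left(-49 + 35 \left(4 \left(-1\right) + 2\right)\right)\right) + 176\right) - 226 = \left(\left(3 + \left(21 - 35 \left(-4 + 2\right) + 28\right)\right) + 176\right) - 226 = \left(\left(3 + \left(21 - -70 + 28\right)\right) + 176\right) - 226 = \left(\left(3 + \left(21 + 70 + 28\right)\right) + 176\right) - 226 = \left(\left(3 + 119\right) + 176\right) - 226 = \left(122 + 176\right) - 226 = 298 - 226 = 72$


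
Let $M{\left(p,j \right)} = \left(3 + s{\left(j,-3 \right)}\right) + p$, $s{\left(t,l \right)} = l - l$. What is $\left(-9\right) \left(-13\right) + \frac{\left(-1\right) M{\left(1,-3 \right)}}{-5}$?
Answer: $\frac{589}{5} \approx 117.8$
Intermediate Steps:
$s{\left(t,l \right)} = 0$
$M{\left(p,j \right)} = 3 + p$ ($M{\left(p,j \right)} = \left(3 + 0\right) + p = 3 + p$)
$\left(-9\right) \left(-13\right) + \frac{\left(-1\right) M{\left(1,-3 \right)}}{-5} = \left(-9\right) \left(-13\right) + \frac{\left(-1\right) \left(3 + 1\right)}{-5} = 117 + \left(-1\right) 4 \left(- \frac{1}{5}\right) = 117 - - \frac{4}{5} = 117 + \frac{4}{5} = \frac{589}{5}$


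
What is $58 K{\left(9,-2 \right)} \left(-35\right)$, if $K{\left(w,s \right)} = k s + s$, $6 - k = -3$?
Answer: $40600$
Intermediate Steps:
$k = 9$ ($k = 6 - -3 = 6 + 3 = 9$)
$K{\left(w,s \right)} = 10 s$ ($K{\left(w,s \right)} = 9 s + s = 10 s$)
$58 K{\left(9,-2 \right)} \left(-35\right) = 58 \cdot 10 \left(-2\right) \left(-35\right) = 58 \left(-20\right) \left(-35\right) = \left(-1160\right) \left(-35\right) = 40600$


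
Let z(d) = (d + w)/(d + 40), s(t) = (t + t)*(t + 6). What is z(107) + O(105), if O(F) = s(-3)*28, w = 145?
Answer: -3516/7 ≈ -502.29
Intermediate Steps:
s(t) = 2*t*(6 + t) (s(t) = (2*t)*(6 + t) = 2*t*(6 + t))
O(F) = -504 (O(F) = (2*(-3)*(6 - 3))*28 = (2*(-3)*3)*28 = -18*28 = -504)
z(d) = (145 + d)/(40 + d) (z(d) = (d + 145)/(d + 40) = (145 + d)/(40 + d))
z(107) + O(105) = (145 + 107)/(40 + 107) - 504 = 252/147 - 504 = (1/147)*252 - 504 = 12/7 - 504 = -3516/7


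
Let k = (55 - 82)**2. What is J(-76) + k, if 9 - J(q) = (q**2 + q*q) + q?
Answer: -10738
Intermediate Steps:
k = 729 (k = (-27)**2 = 729)
J(q) = 9 - q - 2*q**2 (J(q) = 9 - ((q**2 + q*q) + q) = 9 - ((q**2 + q**2) + q) = 9 - (2*q**2 + q) = 9 - (q + 2*q**2) = 9 + (-q - 2*q**2) = 9 - q - 2*q**2)
J(-76) + k = (9 - 1*(-76) - 2*(-76)**2) + 729 = (9 + 76 - 2*5776) + 729 = (9 + 76 - 11552) + 729 = -11467 + 729 = -10738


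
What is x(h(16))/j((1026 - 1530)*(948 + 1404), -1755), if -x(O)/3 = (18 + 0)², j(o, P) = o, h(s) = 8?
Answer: 9/10976 ≈ 0.00081997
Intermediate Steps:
x(O) = -972 (x(O) = -3*(18 + 0)² = -3*18² = -3*324 = -972)
x(h(16))/j((1026 - 1530)*(948 + 1404), -1755) = -972*1/((948 + 1404)*(1026 - 1530)) = -972/((-504*2352)) = -972/(-1185408) = -972*(-1/1185408) = 9/10976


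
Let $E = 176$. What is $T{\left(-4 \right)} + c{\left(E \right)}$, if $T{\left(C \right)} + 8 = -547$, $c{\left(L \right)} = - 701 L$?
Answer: $-123931$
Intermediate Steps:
$T{\left(C \right)} = -555$ ($T{\left(C \right)} = -8 - 547 = -555$)
$T{\left(-4 \right)} + c{\left(E \right)} = -555 - 123376 = -123931$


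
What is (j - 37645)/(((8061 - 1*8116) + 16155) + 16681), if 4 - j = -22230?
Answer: -5137/10927 ≈ -0.47012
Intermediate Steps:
j = 22234 (j = 4 - 1*(-22230) = 4 + 22230 = 22234)
(j - 37645)/(((8061 - 1*8116) + 16155) + 16681) = (22234 - 37645)/(((8061 - 1*8116) + 16155) + 16681) = -15411/(((8061 - 8116) + 16155) + 16681) = -15411/((-55 + 16155) + 16681) = -15411/(16100 + 16681) = -15411/32781 = -15411*1/32781 = -5137/10927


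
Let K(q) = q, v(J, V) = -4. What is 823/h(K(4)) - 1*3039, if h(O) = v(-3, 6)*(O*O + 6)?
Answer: -268255/88 ≈ -3048.4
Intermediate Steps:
h(O) = -24 - 4*O² (h(O) = -4*(O*O + 6) = -4*(O² + 6) = -4*(6 + O²) = -24 - 4*O²)
823/h(K(4)) - 1*3039 = 823/(-24 - 4*4²) - 1*3039 = 823/(-24 - 4*16) - 3039 = 823/(-24 - 64) - 3039 = 823/(-88) - 3039 = 823*(-1/88) - 3039 = -823/88 - 3039 = -268255/88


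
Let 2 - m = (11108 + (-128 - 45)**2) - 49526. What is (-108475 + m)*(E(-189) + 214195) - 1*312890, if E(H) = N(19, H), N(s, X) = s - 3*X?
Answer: -21474976394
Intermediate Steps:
E(H) = 19 - 3*H
m = 8491 (m = 2 - ((11108 + (-128 - 45)**2) - 49526) = 2 - ((11108 + (-173)**2) - 49526) = 2 - ((11108 + 29929) - 49526) = 2 - (41037 - 49526) = 2 - 1*(-8489) = 2 + 8489 = 8491)
(-108475 + m)*(E(-189) + 214195) - 1*312890 = (-108475 + 8491)*((19 - 3*(-189)) + 214195) - 1*312890 = -99984*((19 + 567) + 214195) - 312890 = -99984*(586 + 214195) - 312890 = -99984*214781 - 312890 = -21474663504 - 312890 = -21474976394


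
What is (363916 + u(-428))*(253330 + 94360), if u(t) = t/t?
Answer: 126530301730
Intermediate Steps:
u(t) = 1
(363916 + u(-428))*(253330 + 94360) = (363916 + 1)*(253330 + 94360) = 363917*347690 = 126530301730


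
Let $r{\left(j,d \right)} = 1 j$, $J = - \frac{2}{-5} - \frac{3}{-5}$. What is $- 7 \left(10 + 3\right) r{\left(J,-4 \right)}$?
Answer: $-91$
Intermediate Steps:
$J = 1$ ($J = \left(-2\right) \left(- \frac{1}{5}\right) - - \frac{3}{5} = \frac{2}{5} + \frac{3}{5} = 1$)
$r{\left(j,d \right)} = j$
$- 7 \left(10 + 3\right) r{\left(J,-4 \right)} = - 7 \left(10 + 3\right) 1 = - 7 \cdot 13 \cdot 1 = \left(-7\right) 13 = -91$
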